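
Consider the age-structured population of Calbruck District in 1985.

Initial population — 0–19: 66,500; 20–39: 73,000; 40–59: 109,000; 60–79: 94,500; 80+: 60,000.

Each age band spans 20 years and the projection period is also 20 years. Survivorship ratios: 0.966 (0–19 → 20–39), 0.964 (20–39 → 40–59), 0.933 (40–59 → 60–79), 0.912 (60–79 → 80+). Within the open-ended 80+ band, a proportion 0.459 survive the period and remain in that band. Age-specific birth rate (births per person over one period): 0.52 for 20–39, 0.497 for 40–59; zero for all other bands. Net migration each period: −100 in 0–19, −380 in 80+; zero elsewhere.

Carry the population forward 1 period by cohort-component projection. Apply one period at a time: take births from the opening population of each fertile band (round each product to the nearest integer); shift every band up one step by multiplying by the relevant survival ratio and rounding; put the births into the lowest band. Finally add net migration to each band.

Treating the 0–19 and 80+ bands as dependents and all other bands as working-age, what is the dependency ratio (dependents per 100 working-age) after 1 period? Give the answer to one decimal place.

86.9

Numbering the bands 1..5 from youngest to oldest:
[period 1]
Births: 73000 × 0.52 = 37960, 109000 × 0.497 = 54173 ⇒ total 92133
Band 2: 66500 × 0.966 = 64239
Band 3: 73000 × 0.964 = 70372
Band 4: 109000 × 0.933 = 101697
Band 5: 94500 × 0.912 + 60000 × 0.459 = 86184 + 27540 = 113724
Net migration: Band 1 − 100 → 92033; Band 5 − 380 → 113344
→ [92033, 64239, 70372, 101697, 113344]
Dependents (band 0–19 + band 80+) = 92033 + 113344 = 205377; working-age = 236308; ratio = 205377/236308 × 100 = 86.9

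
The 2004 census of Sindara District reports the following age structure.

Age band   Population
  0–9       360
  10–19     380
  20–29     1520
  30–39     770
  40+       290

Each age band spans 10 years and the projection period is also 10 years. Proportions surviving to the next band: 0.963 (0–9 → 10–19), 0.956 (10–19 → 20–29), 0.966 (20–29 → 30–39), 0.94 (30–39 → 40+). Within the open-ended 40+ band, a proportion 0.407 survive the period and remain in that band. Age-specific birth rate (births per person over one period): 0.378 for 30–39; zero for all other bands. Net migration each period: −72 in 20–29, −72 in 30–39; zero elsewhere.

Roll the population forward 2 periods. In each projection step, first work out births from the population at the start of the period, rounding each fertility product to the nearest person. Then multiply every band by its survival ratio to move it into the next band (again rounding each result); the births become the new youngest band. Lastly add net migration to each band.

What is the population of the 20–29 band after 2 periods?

Period 1.
Births: 770 × 0.378 = 291
10–19: 360 × 0.963 = 347
20–29: 380 × 0.956 = 363
30–39: 1520 × 0.966 = 1468
40+: 770 × 0.94 + 290 × 0.407 = 724 + 118 = 842
Net migration: 20–29 − 72 → 291; 30–39 − 72 → 1396
Population now: 0–9=291, 10–19=347, 20–29=291, 30–39=1396, 40+=842
Period 2.
Births: 1396 × 0.378 = 528
10–19: 291 × 0.963 = 280
20–29: 347 × 0.956 = 332
30–39: 291 × 0.966 = 281
40+: 1396 × 0.94 + 842 × 0.407 = 1312 + 343 = 1655
Net migration: 20–29 − 72 → 260; 30–39 − 72 → 209
Population now: 0–9=528, 10–19=280, 20–29=260, 30–39=209, 40+=1655

260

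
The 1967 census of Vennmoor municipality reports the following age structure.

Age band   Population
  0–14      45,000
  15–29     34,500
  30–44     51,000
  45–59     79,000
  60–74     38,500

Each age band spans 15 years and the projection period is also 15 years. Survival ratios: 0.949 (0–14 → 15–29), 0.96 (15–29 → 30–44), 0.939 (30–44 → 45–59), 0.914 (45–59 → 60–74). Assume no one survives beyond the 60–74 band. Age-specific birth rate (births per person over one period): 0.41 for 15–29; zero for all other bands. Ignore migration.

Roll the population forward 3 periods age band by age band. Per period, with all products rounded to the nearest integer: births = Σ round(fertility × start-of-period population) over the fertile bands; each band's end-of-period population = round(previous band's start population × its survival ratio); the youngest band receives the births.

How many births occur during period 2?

Period 1.
Births: 34500 * 0.41 = 14145
15–29: 45000 * 0.949 = 42705
30–44: 34500 * 0.96 = 33120
45–59: 51000 * 0.939 = 47889
60–74: 79000 * 0.914 = 72206
→ [14145, 42705, 33120, 47889, 72206]
Period 2.
Births: 42705 * 0.41 = 17509
15–29: 14145 * 0.949 = 13424
30–44: 42705 * 0.96 = 40997
45–59: 33120 * 0.939 = 31100
60–74: 47889 * 0.914 = 43771
→ [17509, 13424, 40997, 31100, 43771]

17509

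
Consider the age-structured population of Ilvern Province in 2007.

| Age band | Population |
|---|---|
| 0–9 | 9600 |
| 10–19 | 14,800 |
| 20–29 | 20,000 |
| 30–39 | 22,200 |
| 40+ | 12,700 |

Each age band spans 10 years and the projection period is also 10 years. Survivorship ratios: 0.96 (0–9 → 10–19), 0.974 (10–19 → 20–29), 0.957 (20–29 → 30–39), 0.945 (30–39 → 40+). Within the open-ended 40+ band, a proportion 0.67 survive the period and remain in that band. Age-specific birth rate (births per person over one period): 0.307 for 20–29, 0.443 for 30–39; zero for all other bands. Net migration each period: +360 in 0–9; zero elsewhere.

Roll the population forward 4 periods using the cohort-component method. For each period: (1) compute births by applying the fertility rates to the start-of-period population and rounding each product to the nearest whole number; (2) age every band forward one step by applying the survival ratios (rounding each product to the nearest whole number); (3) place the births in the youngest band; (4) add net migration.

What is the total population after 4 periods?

Period 1.
Births: 20000 × 0.307 = 6140 ; 22200 × 0.443 = 9835 → 15975
10–19: 9600 × 0.96 = 9216
20–29: 14800 × 0.974 = 14415
30–39: 20000 × 0.957 = 19140
40+: 22200 × 0.945 + 12700 × 0.67 = 20979 + 8509 = 29488
Net migration: 0–9 + 360 → 16335
Population now: 0–9=16335, 10–19=9216, 20–29=14415, 30–39=19140, 40+=29488
Period 2.
Births: 14415 × 0.307 = 4425 ; 19140 × 0.443 = 8479 → 12904
10–19: 16335 × 0.96 = 15682
20–29: 9216 × 0.974 = 8976
30–39: 14415 × 0.957 = 13795
40+: 19140 × 0.945 + 29488 × 0.67 = 18087 + 19757 = 37844
Net migration: 0–9 + 360 → 13264
Population now: 0–9=13264, 10–19=15682, 20–29=8976, 30–39=13795, 40+=37844
Period 3.
Births: 8976 × 0.307 = 2756 ; 13795 × 0.443 = 6111 → 8867
10–19: 13264 × 0.96 = 12733
20–29: 15682 × 0.974 = 15274
30–39: 8976 × 0.957 = 8590
40+: 13795 × 0.945 + 37844 × 0.67 = 13036 + 25355 = 38391
Net migration: 0–9 + 360 → 9227
Population now: 0–9=9227, 10–19=12733, 20–29=15274, 30–39=8590, 40+=38391
Period 4.
Births: 15274 × 0.307 = 4689 ; 8590 × 0.443 = 3805 → 8494
10–19: 9227 × 0.96 = 8858
20–29: 12733 × 0.974 = 12402
30–39: 15274 × 0.957 = 14617
40+: 8590 × 0.945 + 38391 × 0.67 = 8118 + 25722 = 33840
Net migration: 0–9 + 360 → 8854
Population now: 0–9=8854, 10–19=8858, 20–29=12402, 30–39=14617, 40+=33840
Total after period 4: 8854 + 8858 + 12402 + 14617 + 33840 = 78571

78571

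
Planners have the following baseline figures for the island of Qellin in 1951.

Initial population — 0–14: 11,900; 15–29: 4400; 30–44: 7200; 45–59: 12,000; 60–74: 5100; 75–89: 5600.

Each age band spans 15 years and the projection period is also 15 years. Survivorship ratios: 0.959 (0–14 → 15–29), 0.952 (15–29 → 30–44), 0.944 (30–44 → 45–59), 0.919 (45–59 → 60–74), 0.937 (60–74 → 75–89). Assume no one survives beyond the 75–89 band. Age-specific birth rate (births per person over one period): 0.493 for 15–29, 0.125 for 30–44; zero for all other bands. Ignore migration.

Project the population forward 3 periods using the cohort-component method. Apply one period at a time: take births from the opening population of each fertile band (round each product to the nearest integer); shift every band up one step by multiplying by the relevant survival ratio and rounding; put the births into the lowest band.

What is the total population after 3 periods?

Call the bands 1 to 6, youngest first.
Period 1:
Births: 4400 * 0.493 = 2169, 7200 * 0.125 = 900 → total 3069
Band 2: 11900 * 0.959 = 11412
Band 3: 4400 * 0.952 = 4189
Band 4: 7200 * 0.944 = 6797
Band 5: 12000 * 0.919 = 11028
Band 6: 5100 * 0.937 = 4779
→ [3069, 11412, 4189, 6797, 11028, 4779]
Period 2:
Births: 11412 * 0.493 = 5626, 4189 * 0.125 = 524 → total 6150
Band 2: 3069 * 0.959 = 2943
Band 3: 11412 * 0.952 = 10864
Band 4: 4189 * 0.944 = 3954
Band 5: 6797 * 0.919 = 6246
Band 6: 11028 * 0.937 = 10333
→ [6150, 2943, 10864, 3954, 6246, 10333]
Period 3:
Births: 2943 * 0.493 = 1451, 10864 * 0.125 = 1358 → total 2809
Band 2: 6150 * 0.959 = 5898
Band 3: 2943 * 0.952 = 2802
Band 4: 10864 * 0.944 = 10256
Band 5: 3954 * 0.919 = 3634
Band 6: 6246 * 0.937 = 5853
→ [2809, 5898, 2802, 10256, 3634, 5853]
Total after period 3: 2809 + 5898 + 2802 + 10256 + 3634 + 5853 = 31252

31252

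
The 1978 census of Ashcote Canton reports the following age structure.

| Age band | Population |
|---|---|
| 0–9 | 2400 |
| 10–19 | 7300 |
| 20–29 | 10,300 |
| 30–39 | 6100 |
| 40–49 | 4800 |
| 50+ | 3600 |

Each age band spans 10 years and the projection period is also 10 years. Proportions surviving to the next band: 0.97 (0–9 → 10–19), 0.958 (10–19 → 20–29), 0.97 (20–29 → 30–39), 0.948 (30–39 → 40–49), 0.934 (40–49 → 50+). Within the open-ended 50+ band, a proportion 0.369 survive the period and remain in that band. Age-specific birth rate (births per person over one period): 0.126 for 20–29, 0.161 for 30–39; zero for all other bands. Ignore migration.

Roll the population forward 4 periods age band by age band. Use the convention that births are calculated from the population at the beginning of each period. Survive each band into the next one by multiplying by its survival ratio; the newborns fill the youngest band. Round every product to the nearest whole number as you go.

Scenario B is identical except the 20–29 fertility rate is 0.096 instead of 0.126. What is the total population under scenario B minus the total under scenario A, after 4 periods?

Period 1:
Births: 10300 * 0.126 = 1298 ; 6100 * 0.161 = 982 ⇒ total 2280
10–19: 2400 * 0.97 = 2328
20–29: 7300 * 0.958 = 6993
30–39: 10300 * 0.97 = 9991
40–49: 6100 * 0.948 = 5783
50+: 4800 * 0.934 + 3600 * 0.369 = 4483 + 1328 = 5811
End of period: [2280, 2328, 6993, 9991, 5783, 5811]
Period 2:
Births: 6993 * 0.126 = 881 ; 9991 * 0.161 = 1609 ⇒ total 2490
10–19: 2280 * 0.97 = 2212
20–29: 2328 * 0.958 = 2230
30–39: 6993 * 0.97 = 6783
40–49: 9991 * 0.948 = 9471
50+: 5783 * 0.934 + 5811 * 0.369 = 5401 + 2144 = 7545
End of period: [2490, 2212, 2230, 6783, 9471, 7545]
Period 3:
Births: 2230 * 0.126 = 281 ; 6783 * 0.161 = 1092 ⇒ total 1373
10–19: 2490 * 0.97 = 2415
20–29: 2212 * 0.958 = 2119
30–39: 2230 * 0.97 = 2163
40–49: 6783 * 0.948 = 6430
50+: 9471 * 0.934 + 7545 * 0.369 = 8846 + 2784 = 11630
End of period: [1373, 2415, 2119, 2163, 6430, 11630]
Period 4:
Births: 2119 * 0.126 = 267 ; 2163 * 0.161 = 348 ⇒ total 615
10–19: 1373 * 0.97 = 1332
20–29: 2415 * 0.958 = 2314
30–39: 2119 * 0.97 = 2055
40–49: 2163 * 0.948 = 2051
50+: 6430 * 0.934 + 11630 * 0.369 = 6006 + 4291 = 10297
End of period: [615, 1332, 2314, 2055, 2051, 10297]
Scenario A total after 4 periods: 18664
Scenario B projection —
Period 1:
Births: 10300 * 0.096 = 989 ; 6100 * 0.161 = 982 ⇒ total 1971
10–19: 2400 * 0.97 = 2328
20–29: 7300 * 0.958 = 6993
30–39: 10300 * 0.97 = 9991
40–49: 6100 * 0.948 = 5783
50+: 4800 * 0.934 + 3600 * 0.369 = 4483 + 1328 = 5811
End of period: [1971, 2328, 6993, 9991, 5783, 5811]
Period 2:
Births: 6993 * 0.096 = 671 ; 9991 * 0.161 = 1609 ⇒ total 2280
10–19: 1971 * 0.97 = 1912
20–29: 2328 * 0.958 = 2230
30–39: 6993 * 0.97 = 6783
40–49: 9991 * 0.948 = 9471
50+: 5783 * 0.934 + 5811 * 0.369 = 5401 + 2144 = 7545
End of period: [2280, 1912, 2230, 6783, 9471, 7545]
Period 3:
Births: 2230 * 0.096 = 214 ; 6783 * 0.161 = 1092 ⇒ total 1306
10–19: 2280 * 0.97 = 2212
20–29: 1912 * 0.958 = 1832
30–39: 2230 * 0.97 = 2163
40–49: 6783 * 0.948 = 6430
50+: 9471 * 0.934 + 7545 * 0.369 = 8846 + 2784 = 11630
End of period: [1306, 2212, 1832, 2163, 6430, 11630]
Period 4:
Births: 1832 * 0.096 = 176 ; 2163 * 0.161 = 348 ⇒ total 524
10–19: 1306 * 0.97 = 1267
20–29: 2212 * 0.958 = 2119
30–39: 1832 * 0.97 = 1777
40–49: 2163 * 0.948 = 2051
50+: 6430 * 0.934 + 11630 * 0.369 = 6006 + 4291 = 10297
End of period: [524, 1267, 2119, 1777, 2051, 10297]
Scenario B total after 4 periods: 18035
Difference B − A = 18035 − 18664 = -629

-629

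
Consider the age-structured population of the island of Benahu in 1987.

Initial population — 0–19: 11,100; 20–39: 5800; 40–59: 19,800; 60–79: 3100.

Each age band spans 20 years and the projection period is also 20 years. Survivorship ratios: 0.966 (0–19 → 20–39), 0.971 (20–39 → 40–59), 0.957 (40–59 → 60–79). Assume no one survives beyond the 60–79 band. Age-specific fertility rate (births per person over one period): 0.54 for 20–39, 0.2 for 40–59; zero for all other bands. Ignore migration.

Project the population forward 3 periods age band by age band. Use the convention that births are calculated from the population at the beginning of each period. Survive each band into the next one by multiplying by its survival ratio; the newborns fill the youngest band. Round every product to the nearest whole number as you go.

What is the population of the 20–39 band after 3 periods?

6681

Period 1:
Births: 5800 × 0.54 = 3132 ; 19800 × 0.2 = 3960 → 7092
20–39: 11100 × 0.966 = 10723
40–59: 5800 × 0.971 = 5632
60–79: 19800 × 0.957 = 18949
Population now: 0–19=7092, 20–39=10723, 40–59=5632, 60–79=18949
Period 2:
Births: 10723 × 0.54 = 5790 ; 5632 × 0.2 = 1126 → 6916
20–39: 7092 × 0.966 = 6851
40–59: 10723 × 0.971 = 10412
60–79: 5632 × 0.957 = 5390
Population now: 0–19=6916, 20–39=6851, 40–59=10412, 60–79=5390
Period 3:
Births: 6851 × 0.54 = 3700 ; 10412 × 0.2 = 2082 → 5782
20–39: 6916 × 0.966 = 6681
40–59: 6851 × 0.971 = 6652
60–79: 10412 × 0.957 = 9964
Population now: 0–19=5782, 20–39=6681, 40–59=6652, 60–79=9964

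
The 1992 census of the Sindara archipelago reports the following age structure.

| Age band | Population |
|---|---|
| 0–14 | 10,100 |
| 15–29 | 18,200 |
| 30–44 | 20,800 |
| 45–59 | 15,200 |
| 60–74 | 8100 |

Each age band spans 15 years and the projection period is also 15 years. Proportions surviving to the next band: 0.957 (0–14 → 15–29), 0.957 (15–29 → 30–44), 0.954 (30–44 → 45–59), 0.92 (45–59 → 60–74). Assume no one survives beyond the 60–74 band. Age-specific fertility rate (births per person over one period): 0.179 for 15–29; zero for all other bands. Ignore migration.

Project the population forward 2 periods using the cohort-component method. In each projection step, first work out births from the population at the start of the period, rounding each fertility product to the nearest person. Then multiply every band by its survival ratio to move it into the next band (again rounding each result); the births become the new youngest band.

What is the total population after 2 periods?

48970

Call the groups 1 to 5, youngest first.
After projecting period 1:
Births: 18200 * 0.179 = 3258
Group 2: 10100 * 0.957 = 9666
Group 3: 18200 * 0.957 = 17417
Group 4: 20800 * 0.954 = 19843
Group 5: 15200 * 0.92 = 13984
Population now: 0–14=3258, 15–29=9666, 30–44=17417, 45–59=19843, 60–74=13984
After projecting period 2:
Births: 9666 * 0.179 = 1730
Group 2: 3258 * 0.957 = 3118
Group 3: 9666 * 0.957 = 9250
Group 4: 17417 * 0.954 = 16616
Group 5: 19843 * 0.92 = 18256
Population now: 0–14=1730, 15–29=3118, 30–44=9250, 45–59=16616, 60–74=18256
Total after period 2: 1730 + 3118 + 9250 + 16616 + 18256 = 48970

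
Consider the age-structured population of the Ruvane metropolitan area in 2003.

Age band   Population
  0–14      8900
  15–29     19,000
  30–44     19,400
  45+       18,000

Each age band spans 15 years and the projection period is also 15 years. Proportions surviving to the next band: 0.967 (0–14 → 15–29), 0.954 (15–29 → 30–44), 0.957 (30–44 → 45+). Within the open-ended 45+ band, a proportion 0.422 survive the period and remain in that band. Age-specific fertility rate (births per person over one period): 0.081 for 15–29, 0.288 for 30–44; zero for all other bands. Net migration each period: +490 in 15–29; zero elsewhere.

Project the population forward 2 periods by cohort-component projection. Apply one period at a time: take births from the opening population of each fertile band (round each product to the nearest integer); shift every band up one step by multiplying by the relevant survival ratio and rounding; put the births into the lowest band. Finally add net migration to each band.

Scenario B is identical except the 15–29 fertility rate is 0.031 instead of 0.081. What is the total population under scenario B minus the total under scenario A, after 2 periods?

Call the bands 1 to 4, youngest first.
[period 1]
Births: 19000 × 0.081 = 1539  |  19400 × 0.288 = 5587 — total 7126
Band 2: 8900 × 0.967 = 8606
Band 3: 19000 × 0.954 = 18126
Band 4: 19400 × 0.957 + 18000 × 0.422 = 18566 + 7596 = 26162
Net migration: Band 2 + 490 → 9096
End of period: [7126, 9096, 18126, 26162]
[period 2]
Births: 9096 × 0.081 = 737  |  18126 × 0.288 = 5220 — total 5957
Band 2: 7126 × 0.967 = 6891
Band 3: 9096 × 0.954 = 8678
Band 4: 18126 × 0.957 + 26162 × 0.422 = 17347 + 11040 = 28387
Net migration: Band 2 + 490 → 7381
End of period: [5957, 7381, 8678, 28387]
Scenario A total after 2 periods: 50403
Scenario B projection —
[period 1]
Births: 19000 × 0.031 = 589  |  19400 × 0.288 = 5587 — total 6176
Band 2: 8900 × 0.967 = 8606
Band 3: 19000 × 0.954 = 18126
Band 4: 19400 × 0.957 + 18000 × 0.422 = 18566 + 7596 = 26162
Net migration: Band 2 + 490 → 9096
End of period: [6176, 9096, 18126, 26162]
[period 2]
Births: 9096 × 0.031 = 282  |  18126 × 0.288 = 5220 — total 5502
Band 2: 6176 × 0.967 = 5972
Band 3: 9096 × 0.954 = 8678
Band 4: 18126 × 0.957 + 26162 × 0.422 = 17347 + 11040 = 28387
Net migration: Band 2 + 490 → 6462
End of period: [5502, 6462, 8678, 28387]
Scenario B total after 2 periods: 49029
Difference B − A = 49029 − 50403 = -1374

-1374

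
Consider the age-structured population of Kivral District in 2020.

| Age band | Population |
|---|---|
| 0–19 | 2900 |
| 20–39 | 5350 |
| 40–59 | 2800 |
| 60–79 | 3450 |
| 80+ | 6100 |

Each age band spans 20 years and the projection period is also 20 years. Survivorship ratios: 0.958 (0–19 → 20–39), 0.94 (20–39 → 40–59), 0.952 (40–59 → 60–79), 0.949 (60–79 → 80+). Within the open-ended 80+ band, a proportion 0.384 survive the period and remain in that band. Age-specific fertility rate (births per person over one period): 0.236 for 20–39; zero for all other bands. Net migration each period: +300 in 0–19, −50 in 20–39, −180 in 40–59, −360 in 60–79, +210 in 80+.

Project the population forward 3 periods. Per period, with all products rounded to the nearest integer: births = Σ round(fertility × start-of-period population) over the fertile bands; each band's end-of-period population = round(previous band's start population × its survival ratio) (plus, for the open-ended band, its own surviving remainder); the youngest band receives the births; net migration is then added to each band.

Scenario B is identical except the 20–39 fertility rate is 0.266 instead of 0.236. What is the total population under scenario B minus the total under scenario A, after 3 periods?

309

After projecting period 1:
Births: 5350 * 0.236 = 1263
20–39: 2900 * 0.958 = 2778
40–59: 5350 * 0.94 = 5029
60–79: 2800 * 0.952 = 2666
80+: 3450 * 0.949 + 6100 * 0.384 = 3274 + 2342 = 5616
Net migration: 0–19 + 300 → 1563; 20–39 − 50 → 2728; 40–59 − 180 → 4849; 60–79 − 360 → 2306; 80+ + 210 → 5826
Giving 1563 / 2728 / 4849 / 2306 / 5826.
After projecting period 2:
Births: 2728 * 0.236 = 644
20–39: 1563 * 0.958 = 1497
40–59: 2728 * 0.94 = 2564
60–79: 4849 * 0.952 = 4616
80+: 2306 * 0.949 + 5826 * 0.384 = 2188 + 2237 = 4425
Net migration: 0–19 + 300 → 944; 20–39 − 50 → 1447; 40–59 − 180 → 2384; 60–79 − 360 → 4256; 80+ + 210 → 4635
Giving 944 / 1447 / 2384 / 4256 / 4635.
After projecting period 3:
Births: 1447 * 0.236 = 341
20–39: 944 * 0.958 = 904
40–59: 1447 * 0.94 = 1360
60–79: 2384 * 0.952 = 2270
80+: 4256 * 0.949 + 4635 * 0.384 = 4039 + 1780 = 5819
Net migration: 0–19 + 300 → 641; 20–39 − 50 → 854; 40–59 − 180 → 1180; 60–79 − 360 → 1910; 80+ + 210 → 6029
Giving 641 / 854 / 1180 / 1910 / 6029.
Scenario A total after 3 periods: 10614
Scenario B projection —
After projecting period 1:
Births: 5350 * 0.266 = 1423
20–39: 2900 * 0.958 = 2778
40–59: 5350 * 0.94 = 5029
60–79: 2800 * 0.952 = 2666
80+: 3450 * 0.949 + 6100 * 0.384 = 3274 + 2342 = 5616
Net migration: 0–19 + 300 → 1723; 20–39 − 50 → 2728; 40–59 − 180 → 4849; 60–79 − 360 → 2306; 80+ + 210 → 5826
Giving 1723 / 2728 / 4849 / 2306 / 5826.
After projecting period 2:
Births: 2728 * 0.266 = 726
20–39: 1723 * 0.958 = 1651
40–59: 2728 * 0.94 = 2564
60–79: 4849 * 0.952 = 4616
80+: 2306 * 0.949 + 5826 * 0.384 = 2188 + 2237 = 4425
Net migration: 0–19 + 300 → 1026; 20–39 − 50 → 1601; 40–59 − 180 → 2384; 60–79 − 360 → 4256; 80+ + 210 → 4635
Giving 1026 / 1601 / 2384 / 4256 / 4635.
After projecting period 3:
Births: 1601 * 0.266 = 426
20–39: 1026 * 0.958 = 983
40–59: 1601 * 0.94 = 1505
60–79: 2384 * 0.952 = 2270
80+: 4256 * 0.949 + 4635 * 0.384 = 4039 + 1780 = 5819
Net migration: 0–19 + 300 → 726; 20–39 − 50 → 933; 40–59 − 180 → 1325; 60–79 − 360 → 1910; 80+ + 210 → 6029
Giving 726 / 933 / 1325 / 1910 / 6029.
Scenario B total after 3 periods: 10923
Difference B − A = 10923 − 10614 = 309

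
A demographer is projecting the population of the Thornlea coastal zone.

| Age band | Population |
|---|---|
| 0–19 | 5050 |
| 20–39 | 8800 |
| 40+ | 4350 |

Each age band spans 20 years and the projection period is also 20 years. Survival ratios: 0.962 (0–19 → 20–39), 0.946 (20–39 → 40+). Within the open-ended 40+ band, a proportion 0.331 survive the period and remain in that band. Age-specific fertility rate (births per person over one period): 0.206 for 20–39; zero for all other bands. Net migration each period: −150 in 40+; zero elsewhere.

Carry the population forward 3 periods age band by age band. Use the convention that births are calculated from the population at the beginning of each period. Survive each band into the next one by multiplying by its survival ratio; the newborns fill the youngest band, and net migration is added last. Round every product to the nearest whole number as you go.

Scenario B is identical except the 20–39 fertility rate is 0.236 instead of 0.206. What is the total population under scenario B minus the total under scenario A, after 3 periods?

After projecting period 1:
Births: 8800 × 0.206 = 1813
20–39: 5050 × 0.962 = 4858
40+: 8800 × 0.946 + 4350 × 0.331 = 8325 + 1440 = 9765
Net migration: 40+ − 150 → 9615
Population now: 0–19=1813, 20–39=4858, 40+=9615
After projecting period 2:
Births: 4858 × 0.206 = 1001
20–39: 1813 × 0.962 = 1744
40+: 4858 × 0.946 + 9615 × 0.331 = 4596 + 3183 = 7779
Net migration: 40+ − 150 → 7629
Population now: 0–19=1001, 20–39=1744, 40+=7629
After projecting period 3:
Births: 1744 × 0.206 = 359
20–39: 1001 × 0.962 = 963
40+: 1744 × 0.946 + 7629 × 0.331 = 1650 + 2525 = 4175
Net migration: 40+ − 150 → 4025
Population now: 0–19=359, 20–39=963, 40+=4025
Scenario A total after 3 periods: 5347
Scenario B projection —
After projecting period 1:
Births: 8800 × 0.236 = 2077
20–39: 5050 × 0.962 = 4858
40+: 8800 × 0.946 + 4350 × 0.331 = 8325 + 1440 = 9765
Net migration: 40+ − 150 → 9615
Population now: 0–19=2077, 20–39=4858, 40+=9615
After projecting period 2:
Births: 4858 × 0.236 = 1146
20–39: 2077 × 0.962 = 1998
40+: 4858 × 0.946 + 9615 × 0.331 = 4596 + 3183 = 7779
Net migration: 40+ − 150 → 7629
Population now: 0–19=1146, 20–39=1998, 40+=7629
After projecting period 3:
Births: 1998 × 0.236 = 472
20–39: 1146 × 0.962 = 1102
40+: 1998 × 0.946 + 7629 × 0.331 = 1890 + 2525 = 4415
Net migration: 40+ − 150 → 4265
Population now: 0–19=472, 20–39=1102, 40+=4265
Scenario B total after 3 periods: 5839
Difference B − A = 5839 − 5347 = 492

492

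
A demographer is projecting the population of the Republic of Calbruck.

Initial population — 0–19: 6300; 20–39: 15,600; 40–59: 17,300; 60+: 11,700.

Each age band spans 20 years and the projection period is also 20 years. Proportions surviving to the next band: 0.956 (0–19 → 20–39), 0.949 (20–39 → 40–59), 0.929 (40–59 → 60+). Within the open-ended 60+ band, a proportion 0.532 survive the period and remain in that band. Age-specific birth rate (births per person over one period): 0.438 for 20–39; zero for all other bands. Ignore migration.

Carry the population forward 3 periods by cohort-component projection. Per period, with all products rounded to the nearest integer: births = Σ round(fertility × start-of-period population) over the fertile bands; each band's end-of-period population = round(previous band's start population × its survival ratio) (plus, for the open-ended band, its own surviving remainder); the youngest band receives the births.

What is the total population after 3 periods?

30519

(Bands numbered youngest = 1 to oldest = 4.)
[period 1]
Births: 15600 * 0.438 = 6833
Band 2: 6300 * 0.956 = 6023
Band 3: 15600 * 0.949 = 14804
Band 4: 17300 * 0.929 + 11700 * 0.532 = 16072 + 6224 = 22296
Population now: 0–19=6833, 20–39=6023, 40–59=14804, 60+=22296
[period 2]
Births: 6023 * 0.438 = 2638
Band 2: 6833 * 0.956 = 6532
Band 3: 6023 * 0.949 = 5716
Band 4: 14804 * 0.929 + 22296 * 0.532 = 13753 + 11861 = 25614
Population now: 0–19=2638, 20–39=6532, 40–59=5716, 60+=25614
[period 3]
Births: 6532 * 0.438 = 2861
Band 2: 2638 * 0.956 = 2522
Band 3: 6532 * 0.949 = 6199
Band 4: 5716 * 0.929 + 25614 * 0.532 = 5310 + 13627 = 18937
Population now: 0–19=2861, 20–39=2522, 40–59=6199, 60+=18937
Total after period 3: 2861 + 2522 + 6199 + 18937 = 30519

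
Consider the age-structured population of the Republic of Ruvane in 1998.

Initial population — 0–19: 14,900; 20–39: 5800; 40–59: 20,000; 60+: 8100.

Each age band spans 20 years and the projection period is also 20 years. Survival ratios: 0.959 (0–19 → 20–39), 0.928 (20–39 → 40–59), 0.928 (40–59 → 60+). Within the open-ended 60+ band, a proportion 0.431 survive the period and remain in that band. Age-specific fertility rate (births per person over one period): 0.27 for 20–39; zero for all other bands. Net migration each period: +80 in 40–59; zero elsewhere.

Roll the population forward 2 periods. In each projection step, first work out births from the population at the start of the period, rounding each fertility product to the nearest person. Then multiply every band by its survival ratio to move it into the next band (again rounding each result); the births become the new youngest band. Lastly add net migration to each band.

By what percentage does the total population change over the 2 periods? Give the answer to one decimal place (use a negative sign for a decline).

-31.8

Let group 1 be 0–19 through group 4 = 60+.
[period 1]
Births: 5800 × 0.27 = 1566
Group 2: 14900 × 0.959 = 14289
Group 3: 5800 × 0.928 = 5382
Group 4: 20000 × 0.928 + 8100 × 0.431 = 18560 + 3491 = 22051
Net migration: Group 3 + 80 → 5462
→ [1566, 14289, 5462, 22051]
[period 2]
Births: 14289 × 0.27 = 3858
Group 2: 1566 × 0.959 = 1502
Group 3: 14289 × 0.928 = 13260
Group 4: 5462 × 0.928 + 22051 × 0.431 = 5069 + 9504 = 14573
Net migration: Group 3 + 80 → 13340
→ [3858, 1502, 13340, 14573]
Total: 48800 → 33273; change = -15527; percentage change = -31.8%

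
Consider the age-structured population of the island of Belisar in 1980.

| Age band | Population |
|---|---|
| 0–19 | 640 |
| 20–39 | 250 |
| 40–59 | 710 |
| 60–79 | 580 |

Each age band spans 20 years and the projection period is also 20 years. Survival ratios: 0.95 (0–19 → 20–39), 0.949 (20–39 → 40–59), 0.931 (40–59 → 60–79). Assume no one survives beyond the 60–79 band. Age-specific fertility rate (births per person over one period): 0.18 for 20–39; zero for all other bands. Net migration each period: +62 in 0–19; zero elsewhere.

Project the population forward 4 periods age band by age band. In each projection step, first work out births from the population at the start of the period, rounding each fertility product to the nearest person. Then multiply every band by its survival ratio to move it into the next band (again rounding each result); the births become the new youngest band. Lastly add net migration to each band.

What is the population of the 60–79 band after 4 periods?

90

(Groups numbered youngest = 1 to oldest = 4.)
Period 1.
Births: 250 * 0.18 = 45
Group 2: 640 * 0.95 = 608
Group 3: 250 * 0.949 = 237
Group 4: 710 * 0.931 = 661
Net migration: Group 1 + 62 → 107
Population now: 0–19=107, 20–39=608, 40–59=237, 60–79=661
Period 2.
Births: 608 * 0.18 = 109
Group 2: 107 * 0.95 = 102
Group 3: 608 * 0.949 = 577
Group 4: 237 * 0.931 = 221
Net migration: Group 1 + 62 → 171
Population now: 0–19=171, 20–39=102, 40–59=577, 60–79=221
Period 3.
Births: 102 * 0.18 = 18
Group 2: 171 * 0.95 = 162
Group 3: 102 * 0.949 = 97
Group 4: 577 * 0.931 = 537
Net migration: Group 1 + 62 → 80
Population now: 0–19=80, 20–39=162, 40–59=97, 60–79=537
Period 4.
Births: 162 * 0.18 = 29
Group 2: 80 * 0.95 = 76
Group 3: 162 * 0.949 = 154
Group 4: 97 * 0.931 = 90
Net migration: Group 1 + 62 → 91
Population now: 0–19=91, 20–39=76, 40–59=154, 60–79=90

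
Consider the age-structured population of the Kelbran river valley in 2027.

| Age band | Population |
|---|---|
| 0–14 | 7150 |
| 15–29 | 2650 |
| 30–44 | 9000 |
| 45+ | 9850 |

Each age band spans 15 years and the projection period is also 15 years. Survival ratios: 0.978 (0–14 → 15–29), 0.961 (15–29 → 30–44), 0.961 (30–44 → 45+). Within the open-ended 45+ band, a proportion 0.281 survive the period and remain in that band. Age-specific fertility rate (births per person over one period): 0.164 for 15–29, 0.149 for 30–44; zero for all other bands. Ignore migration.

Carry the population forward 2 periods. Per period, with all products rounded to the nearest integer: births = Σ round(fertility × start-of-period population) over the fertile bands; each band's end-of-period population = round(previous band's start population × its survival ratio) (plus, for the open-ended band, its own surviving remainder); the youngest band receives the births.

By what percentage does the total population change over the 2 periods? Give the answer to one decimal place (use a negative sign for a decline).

-45.4

Let group 1 be 0–14 through group 4 = 45+.
[period 1]
Births: 2650 * 0.164 = 435, 9000 * 0.149 = 1341 → 1776
Group 2: 7150 * 0.978 = 6993
Group 3: 2650 * 0.961 = 2547
Group 4: 9000 * 0.961 + 9850 * 0.281 = 8649 + 2768 = 11417
→ [1776, 6993, 2547, 11417]
[period 2]
Births: 6993 * 0.164 = 1147, 2547 * 0.149 = 380 → 1527
Group 2: 1776 * 0.978 = 1737
Group 3: 6993 * 0.961 = 6720
Group 4: 2547 * 0.961 + 11417 * 0.281 = 2448 + 3208 = 5656
→ [1527, 1737, 6720, 5656]
Total: 28650 → 15640; change = -13010; percentage change = -45.4%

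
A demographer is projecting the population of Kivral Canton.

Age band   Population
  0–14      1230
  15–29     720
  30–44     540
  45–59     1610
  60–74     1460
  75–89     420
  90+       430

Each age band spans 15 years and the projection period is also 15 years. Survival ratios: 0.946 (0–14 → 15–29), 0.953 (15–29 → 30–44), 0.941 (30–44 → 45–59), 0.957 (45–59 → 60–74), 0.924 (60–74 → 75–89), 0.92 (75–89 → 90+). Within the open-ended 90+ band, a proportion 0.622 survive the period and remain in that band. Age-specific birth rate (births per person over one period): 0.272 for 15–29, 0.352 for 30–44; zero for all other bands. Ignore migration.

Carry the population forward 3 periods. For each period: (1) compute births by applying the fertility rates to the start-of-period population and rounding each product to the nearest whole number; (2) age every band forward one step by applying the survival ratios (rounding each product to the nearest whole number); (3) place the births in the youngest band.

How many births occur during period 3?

Period 1.
Births: 720 × 0.272 = 196  |  540 × 0.352 = 190 → total 386
15–29: 1230 × 0.946 = 1164
30–44: 720 × 0.953 = 686
45–59: 540 × 0.941 = 508
60–74: 1610 × 0.957 = 1541
75–89: 1460 × 0.924 = 1349
90+: 420 × 0.92 + 430 × 0.622 = 386 + 267 = 653
Giving 386 / 1164 / 686 / 508 / 1541 / 1349 / 653.
Period 2.
Births: 1164 × 0.272 = 317  |  686 × 0.352 = 241 → total 558
15–29: 386 × 0.946 = 365
30–44: 1164 × 0.953 = 1109
45–59: 686 × 0.941 = 646
60–74: 508 × 0.957 = 486
75–89: 1541 × 0.924 = 1424
90+: 1349 × 0.92 + 653 × 0.622 = 1241 + 406 = 1647
Giving 558 / 365 / 1109 / 646 / 486 / 1424 / 1647.
Period 3.
Births: 365 × 0.272 = 99  |  1109 × 0.352 = 390 → total 489
15–29: 558 × 0.946 = 528
30–44: 365 × 0.953 = 348
45–59: 1109 × 0.941 = 1044
60–74: 646 × 0.957 = 618
75–89: 486 × 0.924 = 449
90+: 1424 × 0.92 + 1647 × 0.622 = 1310 + 1024 = 2334
Giving 489 / 528 / 348 / 1044 / 618 / 449 / 2334.

489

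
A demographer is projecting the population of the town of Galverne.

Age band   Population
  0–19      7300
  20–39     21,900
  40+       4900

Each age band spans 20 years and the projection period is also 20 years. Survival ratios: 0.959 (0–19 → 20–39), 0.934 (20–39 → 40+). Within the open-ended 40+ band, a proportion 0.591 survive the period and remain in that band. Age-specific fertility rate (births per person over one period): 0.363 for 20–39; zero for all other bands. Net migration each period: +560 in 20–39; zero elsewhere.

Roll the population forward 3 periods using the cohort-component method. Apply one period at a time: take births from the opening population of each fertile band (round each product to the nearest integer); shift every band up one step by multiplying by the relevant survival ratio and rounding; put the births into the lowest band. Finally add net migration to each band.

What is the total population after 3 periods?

26136

Numbering the groups 1..3 from youngest to oldest:
Period 1.
Births: 21900 × 0.363 = 7950
Group 2: 7300 × 0.959 = 7001
Group 3: 21900 × 0.934 + 4900 × 0.591 = 20455 + 2896 = 23351
Net migration: Group 2 + 560 → 7561
→ [7950, 7561, 23351]
Period 2.
Births: 7561 × 0.363 = 2745
Group 2: 7950 × 0.959 = 7624
Group 3: 7561 × 0.934 + 23351 × 0.591 = 7062 + 13800 = 20862
Net migration: Group 2 + 560 → 8184
→ [2745, 8184, 20862]
Period 3.
Births: 8184 × 0.363 = 2971
Group 2: 2745 × 0.959 = 2632
Group 3: 8184 × 0.934 + 20862 × 0.591 = 7644 + 12329 = 19973
Net migration: Group 2 + 560 → 3192
→ [2971, 3192, 19973]
Total after period 3: 2971 + 3192 + 19973 = 26136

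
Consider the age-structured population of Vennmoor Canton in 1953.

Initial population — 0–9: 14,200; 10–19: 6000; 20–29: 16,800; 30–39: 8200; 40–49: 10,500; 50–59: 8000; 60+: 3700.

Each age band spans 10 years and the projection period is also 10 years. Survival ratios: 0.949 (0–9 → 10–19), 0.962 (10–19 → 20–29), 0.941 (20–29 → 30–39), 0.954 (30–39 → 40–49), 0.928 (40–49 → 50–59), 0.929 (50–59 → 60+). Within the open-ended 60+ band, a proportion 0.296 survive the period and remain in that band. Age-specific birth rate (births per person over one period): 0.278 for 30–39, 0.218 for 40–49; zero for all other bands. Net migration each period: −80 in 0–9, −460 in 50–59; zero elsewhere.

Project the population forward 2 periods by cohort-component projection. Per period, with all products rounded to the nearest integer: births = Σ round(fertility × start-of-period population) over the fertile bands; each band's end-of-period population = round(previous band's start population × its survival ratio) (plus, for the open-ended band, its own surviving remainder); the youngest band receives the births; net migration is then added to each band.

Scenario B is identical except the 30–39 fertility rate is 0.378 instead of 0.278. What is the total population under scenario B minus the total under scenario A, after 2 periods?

Let group 1 be 0–9 through group 7 = 60+.
— Period 1 —
Births: 8200 × 0.278 = 2280, 10500 × 0.218 = 2289 ⇒ total 4569
Group 2: 14200 × 0.949 = 13476
Group 3: 6000 × 0.962 = 5772
Group 4: 16800 × 0.941 = 15809
Group 5: 8200 × 0.954 = 7823
Group 6: 10500 × 0.928 = 9744
Group 7: 8000 × 0.929 + 3700 × 0.296 = 7432 + 1095 = 8527
Net migration: Group 1 − 80 → 4489; Group 6 − 460 → 9284
Population now: 0–9=4489, 10–19=13476, 20–29=5772, 30–39=15809, 40–49=7823, 50–59=9284, 60+=8527
— Period 2 —
Births: 15809 × 0.278 = 4395, 7823 × 0.218 = 1705 ⇒ total 6100
Group 2: 4489 × 0.949 = 4260
Group 3: 13476 × 0.962 = 12964
Group 4: 5772 × 0.941 = 5431
Group 5: 15809 × 0.954 = 15082
Group 6: 7823 × 0.928 = 7260
Group 7: 9284 × 0.929 + 8527 × 0.296 = 8625 + 2524 = 11149
Net migration: Group 1 − 80 → 6020; Group 6 − 460 → 6800
Population now: 0–9=6020, 10–19=4260, 20–29=12964, 30–39=5431, 40–49=15082, 50–59=6800, 60+=11149
Scenario A total after 2 periods: 61706
Scenario B projection —
— Period 1 —
Births: 8200 × 0.378 = 3100, 10500 × 0.218 = 2289 ⇒ total 5389
Group 2: 14200 × 0.949 = 13476
Group 3: 6000 × 0.962 = 5772
Group 4: 16800 × 0.941 = 15809
Group 5: 8200 × 0.954 = 7823
Group 6: 10500 × 0.928 = 9744
Group 7: 8000 × 0.929 + 3700 × 0.296 = 7432 + 1095 = 8527
Net migration: Group 1 − 80 → 5309; Group 6 − 460 → 9284
Population now: 0–9=5309, 10–19=13476, 20–29=5772, 30–39=15809, 40–49=7823, 50–59=9284, 60+=8527
— Period 2 —
Births: 15809 × 0.378 = 5976, 7823 × 0.218 = 1705 ⇒ total 7681
Group 2: 5309 × 0.949 = 5038
Group 3: 13476 × 0.962 = 12964
Group 4: 5772 × 0.941 = 5431
Group 5: 15809 × 0.954 = 15082
Group 6: 7823 × 0.928 = 7260
Group 7: 9284 × 0.929 + 8527 × 0.296 = 8625 + 2524 = 11149
Net migration: Group 1 − 80 → 7601; Group 6 − 460 → 6800
Population now: 0–9=7601, 10–19=5038, 20–29=12964, 30–39=5431, 40–49=15082, 50–59=6800, 60+=11149
Scenario B total after 2 periods: 64065
Difference B − A = 64065 − 61706 = 2359

2359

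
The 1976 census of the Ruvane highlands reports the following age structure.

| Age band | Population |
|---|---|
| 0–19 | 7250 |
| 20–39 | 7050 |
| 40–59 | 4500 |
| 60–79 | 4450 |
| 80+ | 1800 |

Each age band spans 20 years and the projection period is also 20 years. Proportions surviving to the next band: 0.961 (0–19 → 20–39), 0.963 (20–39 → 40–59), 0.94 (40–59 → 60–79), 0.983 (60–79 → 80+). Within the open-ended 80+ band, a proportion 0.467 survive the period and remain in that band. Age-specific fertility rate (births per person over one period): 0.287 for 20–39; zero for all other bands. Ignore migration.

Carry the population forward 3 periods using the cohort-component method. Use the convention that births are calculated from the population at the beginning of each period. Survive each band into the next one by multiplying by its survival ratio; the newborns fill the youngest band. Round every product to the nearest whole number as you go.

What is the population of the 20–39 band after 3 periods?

1922

Call the groups 1 to 5, youngest first.
Period 1:
Births: 7050 × 0.287 = 2023
Group 2: 7250 × 0.961 = 6967
Group 3: 7050 × 0.963 = 6789
Group 4: 4500 × 0.94 = 4230
Group 5: 4450 × 0.983 + 1800 × 0.467 = 4374 + 841 = 5215
Population now: 0–19=2023, 20–39=6967, 40–59=6789, 60–79=4230, 80+=5215
Period 2:
Births: 6967 × 0.287 = 2000
Group 2: 2023 × 0.961 = 1944
Group 3: 6967 × 0.963 = 6709
Group 4: 6789 × 0.94 = 6382
Group 5: 4230 × 0.983 + 5215 × 0.467 = 4158 + 2435 = 6593
Population now: 0–19=2000, 20–39=1944, 40–59=6709, 60–79=6382, 80+=6593
Period 3:
Births: 1944 × 0.287 = 558
Group 2: 2000 × 0.961 = 1922
Group 3: 1944 × 0.963 = 1872
Group 4: 6709 × 0.94 = 6306
Group 5: 6382 × 0.983 + 6593 × 0.467 = 6274 + 3079 = 9353
Population now: 0–19=558, 20–39=1922, 40–59=1872, 60–79=6306, 80+=9353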